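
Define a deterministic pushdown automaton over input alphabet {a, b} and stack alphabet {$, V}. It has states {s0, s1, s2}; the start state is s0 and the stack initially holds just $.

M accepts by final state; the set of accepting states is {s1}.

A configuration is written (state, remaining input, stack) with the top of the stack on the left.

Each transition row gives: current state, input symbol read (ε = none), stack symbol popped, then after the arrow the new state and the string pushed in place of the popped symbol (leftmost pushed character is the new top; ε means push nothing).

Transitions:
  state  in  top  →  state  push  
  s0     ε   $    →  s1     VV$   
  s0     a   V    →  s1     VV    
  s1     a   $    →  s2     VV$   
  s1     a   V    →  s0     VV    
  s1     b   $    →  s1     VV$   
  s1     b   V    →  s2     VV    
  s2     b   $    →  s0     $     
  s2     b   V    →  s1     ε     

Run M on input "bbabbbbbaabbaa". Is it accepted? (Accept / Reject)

Reject

(s0, bbabbbbbaabbaa, $)
  ε-move, top $: go to s1, push VV$ → (s1, bbabbbbbaabbaa, VV$)
  read b, top V: go to s2, push VV → (s2, babbbbbaabbaa, VVV$)
  read b, top V: go to s1, push ε → (s1, abbbbbaabbaa, VV$)
  read a, top V: go to s0, push VV → (s0, bbbbbaabbaa, VVV$)
No transition applies at (s0, bbbbbaabbaa, VVV$); input not fully consumed.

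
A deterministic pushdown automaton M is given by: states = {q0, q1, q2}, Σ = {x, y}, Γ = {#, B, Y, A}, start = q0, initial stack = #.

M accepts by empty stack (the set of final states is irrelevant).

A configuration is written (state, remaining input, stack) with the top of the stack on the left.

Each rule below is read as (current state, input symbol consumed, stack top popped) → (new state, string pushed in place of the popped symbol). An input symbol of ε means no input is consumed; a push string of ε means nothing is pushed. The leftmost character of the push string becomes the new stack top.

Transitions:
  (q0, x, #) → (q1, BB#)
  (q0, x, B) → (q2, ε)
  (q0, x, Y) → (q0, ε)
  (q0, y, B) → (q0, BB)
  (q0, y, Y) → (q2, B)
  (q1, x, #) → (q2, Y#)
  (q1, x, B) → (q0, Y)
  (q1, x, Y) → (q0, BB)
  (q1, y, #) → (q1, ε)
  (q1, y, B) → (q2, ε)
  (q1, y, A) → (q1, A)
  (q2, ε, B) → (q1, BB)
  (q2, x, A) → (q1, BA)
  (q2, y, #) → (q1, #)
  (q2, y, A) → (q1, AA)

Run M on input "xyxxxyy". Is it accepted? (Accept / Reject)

Accept

(q0, xyxxxyy, #)
  read x, top #: go to q1, push BB# → (q1, yxxxyy, BB#)
  read y, top B: go to q2, push ε → (q2, xxxyy, B#)
  ε-move, top B: go to q1, push BB → (q1, xxxyy, BB#)
  read x, top B: go to q0, push Y → (q0, xxyy, YB#)
  read x, top Y: go to q0, push ε → (q0, xyy, B#)
  read x, top B: go to q2, push ε → (q2, yy, #)
  read y, top #: go to q1, push # → (q1, y, #)
  read y, top #: go to q1, push ε → (q1, ε, ε)
All input consumed and the stack is empty.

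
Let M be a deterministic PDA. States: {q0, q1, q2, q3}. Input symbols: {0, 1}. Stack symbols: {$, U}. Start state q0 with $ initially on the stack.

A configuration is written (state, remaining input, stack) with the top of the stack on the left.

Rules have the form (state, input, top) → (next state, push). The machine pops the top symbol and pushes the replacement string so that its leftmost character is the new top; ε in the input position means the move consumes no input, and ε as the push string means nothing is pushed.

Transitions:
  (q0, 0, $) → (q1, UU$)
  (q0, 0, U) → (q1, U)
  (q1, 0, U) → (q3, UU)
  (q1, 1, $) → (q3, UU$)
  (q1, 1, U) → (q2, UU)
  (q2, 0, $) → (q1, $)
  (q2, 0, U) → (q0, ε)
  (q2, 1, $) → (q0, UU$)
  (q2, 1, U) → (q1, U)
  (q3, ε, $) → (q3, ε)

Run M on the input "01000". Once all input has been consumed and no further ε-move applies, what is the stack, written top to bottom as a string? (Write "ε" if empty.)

UUU$

(q0, 01000, $) ⊢ (q1, 1000, UU$) ⊢ (q2, 000, UUU$) ⊢ (q0, 00, UU$) ⊢ (q1, 0, UU$) ⊢ (q3, ε, UUU$)
All input consumed in state q3 with stack UUU$.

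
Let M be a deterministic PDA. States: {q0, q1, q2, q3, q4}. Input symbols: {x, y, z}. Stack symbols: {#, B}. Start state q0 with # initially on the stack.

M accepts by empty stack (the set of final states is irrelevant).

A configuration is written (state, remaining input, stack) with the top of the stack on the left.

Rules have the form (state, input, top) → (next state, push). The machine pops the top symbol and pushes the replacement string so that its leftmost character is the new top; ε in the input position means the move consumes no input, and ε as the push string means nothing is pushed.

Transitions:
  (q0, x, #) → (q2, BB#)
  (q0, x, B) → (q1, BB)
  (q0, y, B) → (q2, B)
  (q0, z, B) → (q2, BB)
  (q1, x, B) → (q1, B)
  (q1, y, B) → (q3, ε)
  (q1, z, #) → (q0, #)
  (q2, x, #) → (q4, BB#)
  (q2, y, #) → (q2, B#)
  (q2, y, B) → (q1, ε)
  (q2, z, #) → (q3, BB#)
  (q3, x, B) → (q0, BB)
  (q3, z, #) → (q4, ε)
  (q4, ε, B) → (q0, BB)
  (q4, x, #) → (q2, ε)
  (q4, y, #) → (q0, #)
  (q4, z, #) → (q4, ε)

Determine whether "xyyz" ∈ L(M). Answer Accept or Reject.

(q0, xyyz, #)
  read x, top #: go to q2, push BB# → (q2, yyz, BB#)
  read y, top B: go to q1, push ε → (q1, yz, B#)
  read y, top B: go to q3, push ε → (q3, z, #)
  read z, top #: go to q4, push ε → (q4, ε, ε)
All input consumed and the stack is empty.

Accept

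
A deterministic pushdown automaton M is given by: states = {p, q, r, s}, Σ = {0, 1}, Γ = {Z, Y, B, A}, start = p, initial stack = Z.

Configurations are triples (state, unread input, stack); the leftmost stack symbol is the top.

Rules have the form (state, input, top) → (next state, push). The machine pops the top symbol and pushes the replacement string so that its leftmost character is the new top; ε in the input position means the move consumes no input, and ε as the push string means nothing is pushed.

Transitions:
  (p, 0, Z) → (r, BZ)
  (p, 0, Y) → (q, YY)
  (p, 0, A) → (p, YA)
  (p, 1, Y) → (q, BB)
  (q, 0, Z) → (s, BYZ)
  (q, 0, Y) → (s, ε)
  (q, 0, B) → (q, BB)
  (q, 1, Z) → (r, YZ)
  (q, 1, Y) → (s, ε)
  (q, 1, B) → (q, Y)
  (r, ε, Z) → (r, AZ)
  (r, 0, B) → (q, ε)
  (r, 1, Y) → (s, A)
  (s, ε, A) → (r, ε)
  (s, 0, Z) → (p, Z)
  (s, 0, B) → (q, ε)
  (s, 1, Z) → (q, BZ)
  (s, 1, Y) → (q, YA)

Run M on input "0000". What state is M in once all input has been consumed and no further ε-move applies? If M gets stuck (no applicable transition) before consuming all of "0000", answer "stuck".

(p, 0000, Z) ⊢ (r, 000, BZ) ⊢ (q, 00, Z) ⊢ (s, 0, BYZ) ⊢ (q, ε, YZ)
All input consumed; M is in state q.

q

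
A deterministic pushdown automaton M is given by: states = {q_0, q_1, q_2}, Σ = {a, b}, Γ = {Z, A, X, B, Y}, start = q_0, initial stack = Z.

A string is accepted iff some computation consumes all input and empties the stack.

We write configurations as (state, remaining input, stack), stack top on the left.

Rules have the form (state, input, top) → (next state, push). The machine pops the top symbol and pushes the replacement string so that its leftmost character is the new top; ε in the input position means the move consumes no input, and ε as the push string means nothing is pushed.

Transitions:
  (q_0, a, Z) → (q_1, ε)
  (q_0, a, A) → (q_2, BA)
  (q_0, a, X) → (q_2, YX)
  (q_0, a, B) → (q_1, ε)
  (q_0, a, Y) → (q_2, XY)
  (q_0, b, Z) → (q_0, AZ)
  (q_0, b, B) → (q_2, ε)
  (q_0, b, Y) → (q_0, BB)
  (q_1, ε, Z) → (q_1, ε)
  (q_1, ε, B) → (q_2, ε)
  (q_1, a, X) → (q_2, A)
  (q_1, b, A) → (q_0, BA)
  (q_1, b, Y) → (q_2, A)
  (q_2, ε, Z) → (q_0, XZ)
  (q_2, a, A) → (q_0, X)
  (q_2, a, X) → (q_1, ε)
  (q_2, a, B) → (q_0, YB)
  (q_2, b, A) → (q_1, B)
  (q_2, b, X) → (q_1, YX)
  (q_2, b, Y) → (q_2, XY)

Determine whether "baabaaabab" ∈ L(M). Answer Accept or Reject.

Reject

(q_0, baabaaabab, Z)
  read b, top Z: go to q_0, push AZ → (q_0, aabaaabab, AZ)
  read a, top A: go to q_2, push BA → (q_2, abaaabab, BAZ)
  read a, top B: go to q_0, push YB → (q_0, baaabab, YBAZ)
  read b, top Y: go to q_0, push BB → (q_0, aaabab, BBBAZ)
  read a, top B: go to q_1, push ε → (q_1, aabab, BBAZ)
  ε-move, top B: go to q_2, push ε → (q_2, aabab, BAZ)
  read a, top B: go to q_0, push YB → (q_0, abab, YBAZ)
  read a, top Y: go to q_2, push XY → (q_2, bab, XYBAZ)
  read b, top X: go to q_1, push YX → (q_1, ab, YXYBAZ)
No transition applies at (q_1, ab, YXYBAZ); input not fully consumed.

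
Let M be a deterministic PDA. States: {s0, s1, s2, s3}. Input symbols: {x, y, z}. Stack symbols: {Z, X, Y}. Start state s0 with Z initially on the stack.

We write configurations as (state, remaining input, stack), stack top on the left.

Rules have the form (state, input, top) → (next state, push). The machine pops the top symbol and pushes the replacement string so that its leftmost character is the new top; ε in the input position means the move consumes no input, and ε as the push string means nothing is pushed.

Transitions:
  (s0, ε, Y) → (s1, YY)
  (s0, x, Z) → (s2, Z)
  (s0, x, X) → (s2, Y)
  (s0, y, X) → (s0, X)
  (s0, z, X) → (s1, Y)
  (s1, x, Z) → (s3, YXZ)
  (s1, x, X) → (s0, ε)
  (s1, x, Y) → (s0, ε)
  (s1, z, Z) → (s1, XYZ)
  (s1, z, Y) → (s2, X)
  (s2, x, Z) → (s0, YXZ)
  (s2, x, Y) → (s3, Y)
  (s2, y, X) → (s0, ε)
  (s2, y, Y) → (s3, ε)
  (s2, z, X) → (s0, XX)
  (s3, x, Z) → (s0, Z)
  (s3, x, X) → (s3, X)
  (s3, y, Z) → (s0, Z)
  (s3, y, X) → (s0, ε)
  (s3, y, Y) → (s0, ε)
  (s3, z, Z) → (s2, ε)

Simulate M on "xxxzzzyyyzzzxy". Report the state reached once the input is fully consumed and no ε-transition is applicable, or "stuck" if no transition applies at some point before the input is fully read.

(s0, xxxzzzyyyzzzxy, Z)
  read x, top Z: go to s2, push Z → (s2, xxzzzyyyzzzxy, Z)
  read x, top Z: go to s0, push YXZ → (s0, xzzzyyyzzzxy, YXZ)
  ε-move, top Y: go to s1, push YY → (s1, xzzzyyyzzzxy, YYXZ)
  read x, top Y: go to s0, push ε → (s0, zzzyyyzzzxy, YXZ)
  ε-move, top Y: go to s1, push YY → (s1, zzzyyyzzzxy, YYXZ)
  read z, top Y: go to s2, push X → (s2, zzyyyzzzxy, XYXZ)
  read z, top X: go to s0, push XX → (s0, zyyyzzzxy, XXYXZ)
  read z, top X: go to s1, push Y → (s1, yyyzzzxy, YXYXZ)
No transition for (s1, y, top Y); M blocks with input yyyzzzxy remaining.

stuck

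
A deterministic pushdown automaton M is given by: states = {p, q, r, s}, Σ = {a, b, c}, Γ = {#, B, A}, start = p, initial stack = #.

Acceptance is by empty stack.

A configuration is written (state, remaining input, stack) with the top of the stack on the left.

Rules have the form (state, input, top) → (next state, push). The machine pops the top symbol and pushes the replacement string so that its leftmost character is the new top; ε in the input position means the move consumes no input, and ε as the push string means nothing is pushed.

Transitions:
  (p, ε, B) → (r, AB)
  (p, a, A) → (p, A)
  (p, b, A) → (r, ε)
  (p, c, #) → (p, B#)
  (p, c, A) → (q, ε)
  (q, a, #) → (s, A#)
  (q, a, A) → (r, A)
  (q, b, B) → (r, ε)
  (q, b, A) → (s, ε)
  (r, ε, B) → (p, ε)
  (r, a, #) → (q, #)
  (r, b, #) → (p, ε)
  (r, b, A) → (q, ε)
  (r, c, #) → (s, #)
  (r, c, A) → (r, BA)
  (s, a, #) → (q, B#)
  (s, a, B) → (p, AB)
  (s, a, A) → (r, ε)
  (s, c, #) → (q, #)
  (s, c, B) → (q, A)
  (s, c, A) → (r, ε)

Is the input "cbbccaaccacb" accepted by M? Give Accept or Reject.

(p, cbbccaaccacb, #)
  read c, top #: go to p, push B# → (p, bbccaaccacb, B#)
  ε-move, top B: go to r, push AB → (r, bbccaaccacb, AB#)
  read b, top A: go to q, push ε → (q, bccaaccacb, B#)
  read b, top B: go to r, push ε → (r, ccaaccacb, #)
  read c, top #: go to s, push # → (s, caaccacb, #)
  read c, top #: go to q, push # → (q, aaccacb, #)
  read a, top #: go to s, push A# → (s, accacb, A#)
  read a, top A: go to r, push ε → (r, ccacb, #)
  read c, top #: go to s, push # → (s, cacb, #)
  read c, top #: go to q, push # → (q, acb, #)
  read a, top #: go to s, push A# → (s, cb, A#)
  read c, top A: go to r, push ε → (r, b, #)
  read b, top #: go to p, push ε → (p, ε, ε)
All input consumed and the stack is empty.

Accept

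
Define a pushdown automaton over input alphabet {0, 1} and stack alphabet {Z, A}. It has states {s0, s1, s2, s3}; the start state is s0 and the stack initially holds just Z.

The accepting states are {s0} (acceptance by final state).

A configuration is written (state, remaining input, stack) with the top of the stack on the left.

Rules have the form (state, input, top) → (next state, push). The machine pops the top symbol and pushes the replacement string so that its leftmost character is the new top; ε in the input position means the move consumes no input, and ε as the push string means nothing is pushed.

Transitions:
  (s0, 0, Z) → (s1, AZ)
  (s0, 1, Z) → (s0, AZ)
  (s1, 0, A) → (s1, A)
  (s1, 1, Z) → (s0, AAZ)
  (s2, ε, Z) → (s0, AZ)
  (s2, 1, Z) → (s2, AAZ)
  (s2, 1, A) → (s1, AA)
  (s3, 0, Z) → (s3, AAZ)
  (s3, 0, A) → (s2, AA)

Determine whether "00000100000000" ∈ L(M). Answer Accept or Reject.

Reject

No computation consumes all input and reaches a final state.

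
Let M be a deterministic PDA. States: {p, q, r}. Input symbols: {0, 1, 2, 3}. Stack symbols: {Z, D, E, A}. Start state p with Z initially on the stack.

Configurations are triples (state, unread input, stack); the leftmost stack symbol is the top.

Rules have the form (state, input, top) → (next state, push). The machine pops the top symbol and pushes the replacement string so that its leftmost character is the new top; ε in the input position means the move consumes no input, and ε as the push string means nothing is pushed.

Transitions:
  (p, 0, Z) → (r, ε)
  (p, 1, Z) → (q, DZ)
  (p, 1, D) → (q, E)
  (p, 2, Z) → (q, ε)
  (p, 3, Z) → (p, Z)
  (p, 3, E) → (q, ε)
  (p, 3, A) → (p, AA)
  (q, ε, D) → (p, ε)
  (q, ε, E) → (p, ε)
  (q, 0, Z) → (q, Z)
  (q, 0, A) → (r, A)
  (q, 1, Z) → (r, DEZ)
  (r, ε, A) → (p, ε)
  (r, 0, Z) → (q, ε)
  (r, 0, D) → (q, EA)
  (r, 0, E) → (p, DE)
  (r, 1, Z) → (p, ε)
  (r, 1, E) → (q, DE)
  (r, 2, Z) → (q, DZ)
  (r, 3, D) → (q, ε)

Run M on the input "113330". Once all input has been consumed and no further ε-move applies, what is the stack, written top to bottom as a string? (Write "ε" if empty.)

ε

(p, 113330, Z)
  read 1, top Z: go to q, push DZ → (q, 13330, DZ)
  ε-move, top D: go to p, push ε → (p, 13330, Z)
  read 1, top Z: go to q, push DZ → (q, 3330, DZ)
  ε-move, top D: go to p, push ε → (p, 3330, Z)
  read 3, top Z: go to p, push Z → (p, 330, Z)
  read 3, top Z: go to p, push Z → (p, 30, Z)
  read 3, top Z: go to p, push Z → (p, 0, Z)
  read 0, top Z: go to r, push ε → (r, ε, ε)
All input consumed in state r with stack ε.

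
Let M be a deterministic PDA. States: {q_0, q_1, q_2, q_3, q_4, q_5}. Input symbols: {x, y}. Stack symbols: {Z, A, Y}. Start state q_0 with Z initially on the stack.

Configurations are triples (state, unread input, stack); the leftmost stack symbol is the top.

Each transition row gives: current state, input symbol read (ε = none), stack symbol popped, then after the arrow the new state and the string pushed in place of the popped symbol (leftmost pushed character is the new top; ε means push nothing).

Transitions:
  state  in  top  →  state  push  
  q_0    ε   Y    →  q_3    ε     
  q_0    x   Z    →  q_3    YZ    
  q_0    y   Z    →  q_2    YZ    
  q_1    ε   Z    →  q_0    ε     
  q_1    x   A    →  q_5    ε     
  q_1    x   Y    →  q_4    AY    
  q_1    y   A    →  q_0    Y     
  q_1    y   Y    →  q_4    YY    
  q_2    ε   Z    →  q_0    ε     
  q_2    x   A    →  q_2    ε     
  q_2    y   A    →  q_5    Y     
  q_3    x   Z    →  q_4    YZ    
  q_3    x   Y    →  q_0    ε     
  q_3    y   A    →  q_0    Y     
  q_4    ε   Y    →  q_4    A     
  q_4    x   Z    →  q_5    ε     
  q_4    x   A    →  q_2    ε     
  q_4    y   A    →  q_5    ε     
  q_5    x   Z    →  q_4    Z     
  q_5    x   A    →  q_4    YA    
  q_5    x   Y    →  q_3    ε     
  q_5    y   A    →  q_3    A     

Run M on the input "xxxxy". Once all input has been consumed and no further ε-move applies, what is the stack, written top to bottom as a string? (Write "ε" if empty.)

(q_0, xxxxy, Z)
  read x, top Z: go to q_3, push YZ → (q_3, xxxy, YZ)
  read x, top Y: go to q_0, push ε → (q_0, xxy, Z)
  read x, top Z: go to q_3, push YZ → (q_3, xy, YZ)
  read x, top Y: go to q_0, push ε → (q_0, y, Z)
  read y, top Z: go to q_2, push YZ → (q_2, ε, YZ)
All input consumed in state q_2 with stack YZ.

YZ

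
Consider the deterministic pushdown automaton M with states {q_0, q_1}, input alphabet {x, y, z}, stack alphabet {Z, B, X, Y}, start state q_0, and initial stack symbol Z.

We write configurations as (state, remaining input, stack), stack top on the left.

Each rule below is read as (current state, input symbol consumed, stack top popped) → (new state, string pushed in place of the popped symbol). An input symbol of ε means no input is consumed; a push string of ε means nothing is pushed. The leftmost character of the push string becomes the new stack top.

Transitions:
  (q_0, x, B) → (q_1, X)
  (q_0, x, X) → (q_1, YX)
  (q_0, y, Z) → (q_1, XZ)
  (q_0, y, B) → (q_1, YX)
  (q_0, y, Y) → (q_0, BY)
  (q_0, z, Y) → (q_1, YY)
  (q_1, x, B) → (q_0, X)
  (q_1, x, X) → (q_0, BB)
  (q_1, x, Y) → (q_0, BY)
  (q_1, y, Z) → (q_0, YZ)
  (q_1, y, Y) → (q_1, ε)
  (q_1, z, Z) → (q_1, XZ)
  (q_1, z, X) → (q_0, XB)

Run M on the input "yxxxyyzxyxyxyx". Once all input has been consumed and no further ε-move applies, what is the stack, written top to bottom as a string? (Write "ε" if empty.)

(q_0, yxxxyyzxyxyxyx, Z)
  read y, top Z: go to q_1, push XZ → (q_1, xxxyyzxyxyxyx, XZ)
  read x, top X: go to q_0, push BB → (q_0, xxyyzxyxyxyx, BBZ)
  read x, top B: go to q_1, push X → (q_1, xyyzxyxyxyx, XBZ)
  read x, top X: go to q_0, push BB → (q_0, yyzxyxyxyx, BBBZ)
  read y, top B: go to q_1, push YX → (q_1, yzxyxyxyx, YXBBZ)
  read y, top Y: go to q_1, push ε → (q_1, zxyxyxyx, XBBZ)
  read z, top X: go to q_0, push XB → (q_0, xyxyxyx, XBBBZ)
  read x, top X: go to q_1, push YX → (q_1, yxyxyx, YXBBBZ)
  read y, top Y: go to q_1, push ε → (q_1, xyxyx, XBBBZ)
  read x, top X: go to q_0, push BB → (q_0, yxyx, BBBBBZ)
  read y, top B: go to q_1, push YX → (q_1, xyx, YXBBBBZ)
  read x, top Y: go to q_0, push BY → (q_0, yx, BYXBBBBZ)
  read y, top B: go to q_1, push YX → (q_1, x, YXYXBBBBZ)
  read x, top Y: go to q_0, push BY → (q_0, ε, BYXYXBBBBZ)
All input consumed in state q_0 with stack BYXYXBBBBZ.

BYXYXBBBBZ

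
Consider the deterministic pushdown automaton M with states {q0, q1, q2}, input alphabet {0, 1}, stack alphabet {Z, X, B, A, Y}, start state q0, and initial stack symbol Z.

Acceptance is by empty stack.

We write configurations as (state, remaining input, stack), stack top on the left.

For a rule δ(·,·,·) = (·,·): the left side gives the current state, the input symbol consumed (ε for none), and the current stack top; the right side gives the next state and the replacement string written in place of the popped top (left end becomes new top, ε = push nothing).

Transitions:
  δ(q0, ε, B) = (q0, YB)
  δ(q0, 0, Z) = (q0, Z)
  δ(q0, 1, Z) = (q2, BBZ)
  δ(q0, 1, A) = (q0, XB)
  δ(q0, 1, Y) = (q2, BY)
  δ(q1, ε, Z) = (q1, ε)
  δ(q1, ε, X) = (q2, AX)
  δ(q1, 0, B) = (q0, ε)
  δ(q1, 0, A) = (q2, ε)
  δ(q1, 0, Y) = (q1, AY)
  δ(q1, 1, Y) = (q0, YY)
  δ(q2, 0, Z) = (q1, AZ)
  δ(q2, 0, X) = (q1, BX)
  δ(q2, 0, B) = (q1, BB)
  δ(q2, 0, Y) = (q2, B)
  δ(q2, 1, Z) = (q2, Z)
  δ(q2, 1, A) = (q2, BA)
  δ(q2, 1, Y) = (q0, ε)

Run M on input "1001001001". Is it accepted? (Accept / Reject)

Reject

(q0, 1001001001, Z)
  read 1, top Z: go to q2, push BBZ → (q2, 001001001, BBZ)
  read 0, top B: go to q1, push BB → (q1, 01001001, BBBZ)
  read 0, top B: go to q0, push ε → (q0, 1001001, BBZ)
  ε-move, top B: go to q0, push YB → (q0, 1001001, YBBZ)
  read 1, top Y: go to q2, push BY → (q2, 001001, BYBBZ)
  read 0, top B: go to q1, push BB → (q1, 01001, BBYBBZ)
  read 0, top B: go to q0, push ε → (q0, 1001, BYBBZ)
  ε-move, top B: go to q0, push YB → (q0, 1001, YBYBBZ)
  read 1, top Y: go to q2, push BY → (q2, 001, BYBYBBZ)
  read 0, top B: go to q1, push BB → (q1, 01, BBYBYBBZ)
  read 0, top B: go to q0, push ε → (q0, 1, BYBYBBZ)
  ε-move, top B: go to q0, push YB → (q0, 1, YBYBYBBZ)
  read 1, top Y: go to q2, push BY → (q2, ε, BYBYBYBBZ)
All input consumed; stack is BYBYBYBBZ, not empty, and no further ε-move applies.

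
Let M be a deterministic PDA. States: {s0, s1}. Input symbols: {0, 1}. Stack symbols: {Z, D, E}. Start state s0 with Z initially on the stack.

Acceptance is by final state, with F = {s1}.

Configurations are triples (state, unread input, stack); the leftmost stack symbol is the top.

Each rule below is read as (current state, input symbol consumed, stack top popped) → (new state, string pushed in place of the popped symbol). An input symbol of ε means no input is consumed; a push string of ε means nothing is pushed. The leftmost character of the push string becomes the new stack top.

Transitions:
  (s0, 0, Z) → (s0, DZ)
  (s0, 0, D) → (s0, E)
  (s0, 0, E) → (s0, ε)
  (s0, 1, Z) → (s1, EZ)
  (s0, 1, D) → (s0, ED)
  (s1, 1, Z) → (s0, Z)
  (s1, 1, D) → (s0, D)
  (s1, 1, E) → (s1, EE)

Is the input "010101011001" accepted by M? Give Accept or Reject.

(s0, 010101011001, Z)
  read 0, top Z: go to s0, push DZ → (s0, 10101011001, DZ)
  read 1, top D: go to s0, push ED → (s0, 0101011001, EDZ)
  read 0, top E: go to s0, push ε → (s0, 101011001, DZ)
  read 1, top D: go to s0, push ED → (s0, 01011001, EDZ)
  read 0, top E: go to s0, push ε → (s0, 1011001, DZ)
  read 1, top D: go to s0, push ED → (s0, 011001, EDZ)
  read 0, top E: go to s0, push ε → (s0, 11001, DZ)
  read 1, top D: go to s0, push ED → (s0, 1001, EDZ)
No transition applies at (s0, 1001, EDZ); input not fully consumed.

Reject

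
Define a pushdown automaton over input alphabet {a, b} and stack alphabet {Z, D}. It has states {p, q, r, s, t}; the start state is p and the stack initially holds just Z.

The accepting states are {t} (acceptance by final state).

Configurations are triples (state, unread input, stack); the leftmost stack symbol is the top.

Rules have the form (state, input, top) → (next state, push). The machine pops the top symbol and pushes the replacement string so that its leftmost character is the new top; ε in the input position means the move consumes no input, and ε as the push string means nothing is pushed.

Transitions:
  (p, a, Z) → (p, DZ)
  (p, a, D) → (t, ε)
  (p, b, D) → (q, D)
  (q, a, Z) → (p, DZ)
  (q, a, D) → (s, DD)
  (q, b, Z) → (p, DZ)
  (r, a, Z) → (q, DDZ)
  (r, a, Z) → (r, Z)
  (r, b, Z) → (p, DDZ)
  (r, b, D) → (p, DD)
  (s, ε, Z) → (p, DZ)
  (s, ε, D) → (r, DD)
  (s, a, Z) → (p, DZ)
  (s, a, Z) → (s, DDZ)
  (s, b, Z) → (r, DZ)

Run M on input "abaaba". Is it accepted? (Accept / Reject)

Reject

No computation consumes all input and reaches a final state.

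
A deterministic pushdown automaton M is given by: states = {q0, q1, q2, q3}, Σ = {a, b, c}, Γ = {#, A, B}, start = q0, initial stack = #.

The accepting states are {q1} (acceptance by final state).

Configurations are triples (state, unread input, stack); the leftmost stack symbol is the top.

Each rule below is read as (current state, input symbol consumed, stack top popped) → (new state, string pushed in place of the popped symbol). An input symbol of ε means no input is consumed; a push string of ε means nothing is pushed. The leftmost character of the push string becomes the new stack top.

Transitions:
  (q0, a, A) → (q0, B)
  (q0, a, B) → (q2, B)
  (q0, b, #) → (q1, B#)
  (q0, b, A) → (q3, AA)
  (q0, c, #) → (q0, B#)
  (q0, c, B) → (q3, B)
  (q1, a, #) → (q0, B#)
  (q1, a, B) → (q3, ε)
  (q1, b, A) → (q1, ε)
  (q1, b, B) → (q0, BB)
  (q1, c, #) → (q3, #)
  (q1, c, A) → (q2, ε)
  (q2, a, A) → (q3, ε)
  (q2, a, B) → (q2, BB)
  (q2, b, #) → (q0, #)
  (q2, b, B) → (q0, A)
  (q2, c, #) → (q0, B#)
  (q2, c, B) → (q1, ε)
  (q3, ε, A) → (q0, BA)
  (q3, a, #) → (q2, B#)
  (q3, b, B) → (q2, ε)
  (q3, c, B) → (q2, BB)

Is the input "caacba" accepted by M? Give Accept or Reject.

(q0, caacba, #) ⊢ (q0, aacba, B#) ⊢ (q2, acba, B#) ⊢ (q2, cba, BB#) ⊢ (q1, ba, B#) ⊢ (q0, a, BB#) ⊢ (q2, ε, BB#)
All input consumed; state q2 ∉ F and no further ε-move applies.

Reject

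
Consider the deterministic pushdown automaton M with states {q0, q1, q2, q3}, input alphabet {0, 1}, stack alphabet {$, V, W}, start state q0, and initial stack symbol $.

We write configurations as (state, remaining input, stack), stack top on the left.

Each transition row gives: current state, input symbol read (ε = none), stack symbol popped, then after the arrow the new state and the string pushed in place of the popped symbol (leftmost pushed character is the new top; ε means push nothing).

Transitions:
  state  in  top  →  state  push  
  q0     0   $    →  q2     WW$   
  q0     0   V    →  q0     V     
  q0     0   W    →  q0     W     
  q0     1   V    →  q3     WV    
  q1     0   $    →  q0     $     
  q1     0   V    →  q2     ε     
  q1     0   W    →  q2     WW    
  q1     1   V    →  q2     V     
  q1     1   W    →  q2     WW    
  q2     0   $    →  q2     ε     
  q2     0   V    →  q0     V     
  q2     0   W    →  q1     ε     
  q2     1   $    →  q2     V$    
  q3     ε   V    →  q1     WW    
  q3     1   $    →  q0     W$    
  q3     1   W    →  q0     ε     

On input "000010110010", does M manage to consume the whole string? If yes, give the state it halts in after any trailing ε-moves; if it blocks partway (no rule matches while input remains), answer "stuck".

stuck

(q0, 000010110010, $) ⊢ (q2, 00010110010, WW$) ⊢ (q1, 0010110010, W$) ⊢ (q2, 010110010, WW$) ⊢ (q1, 10110010, W$) ⊢ (q2, 0110010, WW$) ⊢ (q1, 110010, W$) ⊢ (q2, 10010, WW$)
No transition for (q2, 1, top W); M blocks with input 10010 remaining.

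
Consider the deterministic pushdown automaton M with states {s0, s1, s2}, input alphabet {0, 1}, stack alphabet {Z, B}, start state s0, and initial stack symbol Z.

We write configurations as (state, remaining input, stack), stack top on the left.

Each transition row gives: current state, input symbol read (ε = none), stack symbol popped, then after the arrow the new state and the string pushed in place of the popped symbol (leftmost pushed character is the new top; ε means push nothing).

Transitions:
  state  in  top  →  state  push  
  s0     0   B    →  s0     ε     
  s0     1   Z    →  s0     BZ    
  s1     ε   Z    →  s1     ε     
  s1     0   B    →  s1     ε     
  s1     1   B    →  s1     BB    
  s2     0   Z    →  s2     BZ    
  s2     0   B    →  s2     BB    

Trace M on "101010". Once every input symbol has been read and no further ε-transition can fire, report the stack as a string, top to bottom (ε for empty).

(s0, 101010, Z)
  read 1, top Z: go to s0, push BZ → (s0, 01010, BZ)
  read 0, top B: go to s0, push ε → (s0, 1010, Z)
  read 1, top Z: go to s0, push BZ → (s0, 010, BZ)
  read 0, top B: go to s0, push ε → (s0, 10, Z)
  read 1, top Z: go to s0, push BZ → (s0, 0, BZ)
  read 0, top B: go to s0, push ε → (s0, ε, Z)
All input consumed in state s0 with stack Z.

Z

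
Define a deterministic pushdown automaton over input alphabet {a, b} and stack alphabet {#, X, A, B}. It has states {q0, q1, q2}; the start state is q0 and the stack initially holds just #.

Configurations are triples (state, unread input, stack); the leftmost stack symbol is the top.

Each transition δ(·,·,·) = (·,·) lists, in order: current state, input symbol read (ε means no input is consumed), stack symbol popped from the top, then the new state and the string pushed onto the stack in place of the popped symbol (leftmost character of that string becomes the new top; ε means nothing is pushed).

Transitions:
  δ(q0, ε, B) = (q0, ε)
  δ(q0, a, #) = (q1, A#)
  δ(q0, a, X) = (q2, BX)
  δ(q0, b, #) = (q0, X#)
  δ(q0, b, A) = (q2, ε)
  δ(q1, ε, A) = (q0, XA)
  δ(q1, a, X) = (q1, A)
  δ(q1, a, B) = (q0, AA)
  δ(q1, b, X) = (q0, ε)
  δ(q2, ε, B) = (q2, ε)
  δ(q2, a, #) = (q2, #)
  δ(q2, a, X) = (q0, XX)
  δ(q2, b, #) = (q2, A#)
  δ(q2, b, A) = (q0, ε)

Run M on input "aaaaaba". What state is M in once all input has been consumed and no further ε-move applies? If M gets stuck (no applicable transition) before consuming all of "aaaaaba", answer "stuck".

(q0, aaaaaba, #)
  read a, top #: go to q1, push A# → (q1, aaaaba, A#)
  ε-move, top A: go to q0, push XA → (q0, aaaaba, XA#)
  read a, top X: go to q2, push BX → (q2, aaaba, BXA#)
  ε-move, top B: go to q2, push ε → (q2, aaaba, XA#)
  read a, top X: go to q0, push XX → (q0, aaba, XXA#)
  read a, top X: go to q2, push BX → (q2, aba, BXXA#)
  ε-move, top B: go to q2, push ε → (q2, aba, XXA#)
  read a, top X: go to q0, push XX → (q0, ba, XXXA#)
No transition for (q0, b, top X); M blocks with input ba remaining.

stuck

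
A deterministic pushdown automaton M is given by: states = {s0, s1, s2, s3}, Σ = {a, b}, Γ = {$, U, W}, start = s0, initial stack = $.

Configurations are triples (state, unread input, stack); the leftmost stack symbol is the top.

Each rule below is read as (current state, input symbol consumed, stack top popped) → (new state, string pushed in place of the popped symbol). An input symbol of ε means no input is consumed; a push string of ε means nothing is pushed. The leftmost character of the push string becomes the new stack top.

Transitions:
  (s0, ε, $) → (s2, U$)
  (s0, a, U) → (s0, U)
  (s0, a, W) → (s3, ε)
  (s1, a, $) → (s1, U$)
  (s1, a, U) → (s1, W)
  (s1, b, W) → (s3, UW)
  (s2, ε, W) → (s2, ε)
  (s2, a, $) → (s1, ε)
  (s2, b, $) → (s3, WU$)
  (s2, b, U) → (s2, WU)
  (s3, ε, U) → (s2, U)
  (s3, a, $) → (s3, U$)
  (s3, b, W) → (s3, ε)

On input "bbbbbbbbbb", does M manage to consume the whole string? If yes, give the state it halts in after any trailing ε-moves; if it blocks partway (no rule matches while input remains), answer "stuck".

(s0, bbbbbbbbbb, $)
  ε-move, top $: go to s2, push U$ → (s2, bbbbbbbbbb, U$)
  read b, top U: go to s2, push WU → (s2, bbbbbbbbb, WU$)
  ε-move, top W: go to s2, push ε → (s2, bbbbbbbbb, U$)
  read b, top U: go to s2, push WU → (s2, bbbbbbbb, WU$)
  ε-move, top W: go to s2, push ε → (s2, bbbbbbbb, U$)
  read b, top U: go to s2, push WU → (s2, bbbbbbb, WU$)
  ε-move, top W: go to s2, push ε → (s2, bbbbbbb, U$)
  read b, top U: go to s2, push WU → (s2, bbbbbb, WU$)
  ε-move, top W: go to s2, push ε → (s2, bbbbbb, U$)
  read b, top U: go to s2, push WU → (s2, bbbbb, WU$)
  ε-move, top W: go to s2, push ε → (s2, bbbbb, U$)
  read b, top U: go to s2, push WU → (s2, bbbb, WU$)
  ε-move, top W: go to s2, push ε → (s2, bbbb, U$)
  read b, top U: go to s2, push WU → (s2, bbb, WU$)
  ε-move, top W: go to s2, push ε → (s2, bbb, U$)
  read b, top U: go to s2, push WU → (s2, bb, WU$)
  ε-move, top W: go to s2, push ε → (s2, bb, U$)
  read b, top U: go to s2, push WU → (s2, b, WU$)
  ε-move, top W: go to s2, push ε → (s2, b, U$)
  read b, top U: go to s2, push WU → (s2, ε, WU$)
  ε-move, top W: go to s2, push ε → (s2, ε, U$)
All input consumed; M is in state s2.

s2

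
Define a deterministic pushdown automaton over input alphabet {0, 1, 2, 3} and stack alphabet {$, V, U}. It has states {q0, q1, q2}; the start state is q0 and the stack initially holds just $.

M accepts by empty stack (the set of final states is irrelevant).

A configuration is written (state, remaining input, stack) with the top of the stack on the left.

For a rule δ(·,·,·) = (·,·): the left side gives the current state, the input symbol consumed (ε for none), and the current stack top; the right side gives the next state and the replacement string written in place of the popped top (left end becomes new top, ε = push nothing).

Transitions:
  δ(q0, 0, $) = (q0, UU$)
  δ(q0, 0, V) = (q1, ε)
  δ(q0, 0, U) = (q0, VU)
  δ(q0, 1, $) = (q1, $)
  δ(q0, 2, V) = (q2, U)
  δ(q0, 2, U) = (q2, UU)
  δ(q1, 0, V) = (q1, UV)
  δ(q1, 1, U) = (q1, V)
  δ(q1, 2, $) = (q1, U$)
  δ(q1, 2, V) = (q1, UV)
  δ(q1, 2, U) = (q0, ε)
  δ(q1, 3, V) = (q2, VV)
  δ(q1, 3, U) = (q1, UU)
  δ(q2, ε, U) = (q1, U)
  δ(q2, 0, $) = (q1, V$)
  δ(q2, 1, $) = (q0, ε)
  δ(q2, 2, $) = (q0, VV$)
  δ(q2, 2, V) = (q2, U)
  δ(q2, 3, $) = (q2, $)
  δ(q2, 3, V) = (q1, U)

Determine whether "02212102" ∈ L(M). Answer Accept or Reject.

(q0, 02212102, $)
  read 0, top $: go to q0, push UU$ → (q0, 2212102, UU$)
  read 2, top U: go to q2, push UU → (q2, 212102, UUU$)
  ε-move, top U: go to q1, push U → (q1, 212102, UUU$)
  read 2, top U: go to q0, push ε → (q0, 12102, UU$)
No transition applies at (q0, 12102, UU$); input not fully consumed.

Reject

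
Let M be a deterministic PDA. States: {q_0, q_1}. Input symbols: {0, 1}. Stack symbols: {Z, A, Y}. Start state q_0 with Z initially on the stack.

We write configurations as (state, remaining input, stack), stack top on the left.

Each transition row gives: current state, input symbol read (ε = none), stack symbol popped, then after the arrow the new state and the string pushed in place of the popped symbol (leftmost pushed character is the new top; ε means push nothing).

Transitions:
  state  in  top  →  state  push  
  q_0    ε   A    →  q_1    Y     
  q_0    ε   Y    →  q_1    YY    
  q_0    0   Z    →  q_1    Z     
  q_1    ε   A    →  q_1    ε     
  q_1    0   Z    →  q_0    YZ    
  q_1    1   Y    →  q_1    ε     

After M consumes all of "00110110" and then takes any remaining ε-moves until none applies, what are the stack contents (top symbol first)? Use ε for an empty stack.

YYZ

(q_0, 00110110, Z) ⊢ (q_1, 0110110, Z) ⊢ (q_0, 110110, YZ) ⊢ (q_1, 110110, YYZ) ⊢ (q_1, 10110, YZ) ⊢ (q_1, 0110, Z) ⊢ (q_0, 110, YZ) ⊢ (q_1, 110, YYZ) ⊢ (q_1, 10, YZ) ⊢ (q_1, 0, Z) ⊢ (q_0, ε, YZ) ⊢ (q_1, ε, YYZ)
All input consumed in state q_1 with stack YYZ.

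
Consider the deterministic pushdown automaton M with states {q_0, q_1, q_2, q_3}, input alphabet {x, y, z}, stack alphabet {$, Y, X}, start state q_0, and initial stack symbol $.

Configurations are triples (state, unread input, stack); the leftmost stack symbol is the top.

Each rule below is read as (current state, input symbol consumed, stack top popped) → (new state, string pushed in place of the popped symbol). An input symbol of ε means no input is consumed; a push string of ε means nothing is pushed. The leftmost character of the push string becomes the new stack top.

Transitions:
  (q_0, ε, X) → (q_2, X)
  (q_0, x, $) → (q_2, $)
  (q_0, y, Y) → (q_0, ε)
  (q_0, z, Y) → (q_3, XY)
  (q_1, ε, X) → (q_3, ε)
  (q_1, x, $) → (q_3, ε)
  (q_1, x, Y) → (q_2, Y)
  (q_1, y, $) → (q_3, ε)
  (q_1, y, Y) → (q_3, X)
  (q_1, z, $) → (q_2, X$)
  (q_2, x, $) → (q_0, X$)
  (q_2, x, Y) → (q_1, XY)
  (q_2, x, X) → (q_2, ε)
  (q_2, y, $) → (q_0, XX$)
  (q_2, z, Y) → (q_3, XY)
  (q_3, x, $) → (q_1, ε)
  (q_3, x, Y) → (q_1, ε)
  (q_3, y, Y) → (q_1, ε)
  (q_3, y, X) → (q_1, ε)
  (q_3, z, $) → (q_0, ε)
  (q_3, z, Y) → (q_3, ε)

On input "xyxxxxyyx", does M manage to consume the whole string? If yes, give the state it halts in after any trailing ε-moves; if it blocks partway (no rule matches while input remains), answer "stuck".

stuck

(q_0, xyxxxxyyx, $)
  read x, top $: go to q_2, push $ → (q_2, yxxxxyyx, $)
  read y, top $: go to q_0, push XX$ → (q_0, xxxxyyx, XX$)
  ε-move, top X: go to q_2, push X → (q_2, xxxxyyx, XX$)
  read x, top X: go to q_2, push ε → (q_2, xxxyyx, X$)
  read x, top X: go to q_2, push ε → (q_2, xxyyx, $)
  read x, top $: go to q_0, push X$ → (q_0, xyyx, X$)
  ε-move, top X: go to q_2, push X → (q_2, xyyx, X$)
  read x, top X: go to q_2, push ε → (q_2, yyx, $)
  read y, top $: go to q_0, push XX$ → (q_0, yx, XX$)
  ε-move, top X: go to q_2, push X → (q_2, yx, XX$)
No transition for (q_2, y, top X); M blocks with input yx remaining.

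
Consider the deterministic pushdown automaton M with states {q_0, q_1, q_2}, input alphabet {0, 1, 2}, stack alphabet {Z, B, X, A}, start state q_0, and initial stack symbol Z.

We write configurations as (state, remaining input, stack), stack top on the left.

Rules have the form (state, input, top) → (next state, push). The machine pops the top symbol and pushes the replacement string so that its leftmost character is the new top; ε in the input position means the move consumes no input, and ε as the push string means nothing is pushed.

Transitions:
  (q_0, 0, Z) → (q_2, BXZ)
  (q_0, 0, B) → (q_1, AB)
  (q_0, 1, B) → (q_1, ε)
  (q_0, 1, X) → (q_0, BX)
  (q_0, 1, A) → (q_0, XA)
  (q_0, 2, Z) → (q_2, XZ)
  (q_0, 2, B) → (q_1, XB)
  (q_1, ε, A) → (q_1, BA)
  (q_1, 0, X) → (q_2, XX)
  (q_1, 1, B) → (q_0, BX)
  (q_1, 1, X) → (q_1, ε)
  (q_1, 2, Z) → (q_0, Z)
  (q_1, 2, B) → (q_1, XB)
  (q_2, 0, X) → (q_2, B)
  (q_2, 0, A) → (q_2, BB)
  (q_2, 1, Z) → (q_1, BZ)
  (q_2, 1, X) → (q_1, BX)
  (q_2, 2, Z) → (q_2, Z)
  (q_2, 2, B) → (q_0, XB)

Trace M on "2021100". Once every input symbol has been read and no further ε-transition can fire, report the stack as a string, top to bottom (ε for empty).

(q_0, 2021100, Z)
  read 2, top Z: go to q_2, push XZ → (q_2, 021100, XZ)
  read 0, top X: go to q_2, push B → (q_2, 21100, BZ)
  read 2, top B: go to q_0, push XB → (q_0, 1100, XBZ)
  read 1, top X: go to q_0, push BX → (q_0, 100, BXBZ)
  read 1, top B: go to q_1, push ε → (q_1, 00, XBZ)
  read 0, top X: go to q_2, push XX → (q_2, 0, XXBZ)
  read 0, top X: go to q_2, push B → (q_2, ε, BXBZ)
All input consumed in state q_2 with stack BXBZ.

BXBZ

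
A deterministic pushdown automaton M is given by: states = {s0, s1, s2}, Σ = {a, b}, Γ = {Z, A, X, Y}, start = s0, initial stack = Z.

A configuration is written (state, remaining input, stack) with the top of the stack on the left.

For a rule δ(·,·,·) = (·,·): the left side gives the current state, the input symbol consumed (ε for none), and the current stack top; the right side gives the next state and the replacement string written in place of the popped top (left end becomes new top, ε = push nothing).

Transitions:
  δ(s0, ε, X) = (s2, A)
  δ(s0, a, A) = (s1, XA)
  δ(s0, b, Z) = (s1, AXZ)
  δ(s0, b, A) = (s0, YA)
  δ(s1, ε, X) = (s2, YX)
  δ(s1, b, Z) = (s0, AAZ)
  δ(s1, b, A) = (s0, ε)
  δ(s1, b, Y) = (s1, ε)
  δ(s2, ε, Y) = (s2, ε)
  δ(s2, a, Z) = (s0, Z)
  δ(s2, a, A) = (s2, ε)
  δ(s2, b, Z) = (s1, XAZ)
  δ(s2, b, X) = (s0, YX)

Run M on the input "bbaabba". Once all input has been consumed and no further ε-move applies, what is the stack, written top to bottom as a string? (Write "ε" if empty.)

(s0, bbaabba, Z)
  read b, top Z: go to s1, push AXZ → (s1, baabba, AXZ)
  read b, top A: go to s0, push ε → (s0, aabba, XZ)
  ε-move, top X: go to s2, push A → (s2, aabba, AZ)
  read a, top A: go to s2, push ε → (s2, abba, Z)
  read a, top Z: go to s0, push Z → (s0, bba, Z)
  read b, top Z: go to s1, push AXZ → (s1, ba, AXZ)
  read b, top A: go to s0, push ε → (s0, a, XZ)
  ε-move, top X: go to s2, push A → (s2, a, AZ)
  read a, top A: go to s2, push ε → (s2, ε, Z)
All input consumed in state s2 with stack Z.

Z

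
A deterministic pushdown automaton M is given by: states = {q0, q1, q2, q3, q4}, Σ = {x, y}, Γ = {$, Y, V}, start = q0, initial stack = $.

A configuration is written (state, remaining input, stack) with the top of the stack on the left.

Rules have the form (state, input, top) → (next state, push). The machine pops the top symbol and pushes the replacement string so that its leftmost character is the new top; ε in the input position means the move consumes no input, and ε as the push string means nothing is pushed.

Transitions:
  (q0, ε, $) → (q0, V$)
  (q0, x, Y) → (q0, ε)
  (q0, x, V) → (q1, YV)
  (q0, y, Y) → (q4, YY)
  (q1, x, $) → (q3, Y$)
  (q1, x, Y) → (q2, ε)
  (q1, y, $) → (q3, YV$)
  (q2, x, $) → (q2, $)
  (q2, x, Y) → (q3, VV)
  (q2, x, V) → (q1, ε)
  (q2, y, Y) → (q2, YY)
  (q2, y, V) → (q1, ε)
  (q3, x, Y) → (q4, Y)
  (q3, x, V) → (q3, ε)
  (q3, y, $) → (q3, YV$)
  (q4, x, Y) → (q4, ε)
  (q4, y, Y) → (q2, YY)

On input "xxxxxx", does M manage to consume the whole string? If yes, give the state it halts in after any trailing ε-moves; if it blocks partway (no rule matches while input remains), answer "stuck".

(q0, xxxxxx, $)
  ε-move, top $: go to q0, push V$ → (q0, xxxxxx, V$)
  read x, top V: go to q1, push YV → (q1, xxxxx, YV$)
  read x, top Y: go to q2, push ε → (q2, xxxx, V$)
  read x, top V: go to q1, push ε → (q1, xxx, $)
  read x, top $: go to q3, push Y$ → (q3, xx, Y$)
  read x, top Y: go to q4, push Y → (q4, x, Y$)
  read x, top Y: go to q4, push ε → (q4, ε, $)
All input consumed; M is in state q4.

q4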